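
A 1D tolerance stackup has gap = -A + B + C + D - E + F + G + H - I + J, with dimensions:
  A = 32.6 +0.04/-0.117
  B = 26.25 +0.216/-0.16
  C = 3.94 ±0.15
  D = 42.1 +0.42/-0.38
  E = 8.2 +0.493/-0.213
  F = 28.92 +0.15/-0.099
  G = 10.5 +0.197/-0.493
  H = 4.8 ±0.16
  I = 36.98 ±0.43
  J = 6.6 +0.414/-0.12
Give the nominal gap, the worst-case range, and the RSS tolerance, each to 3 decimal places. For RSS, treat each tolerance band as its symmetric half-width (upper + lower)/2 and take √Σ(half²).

Stack each dimension's contribution:
  -A: nom -32.600 → Σnom=-32.600; wc +0.117/-0.040 → slack +0.117/-0.040; half-tol=0.079, Σhalf²=0.006162
  +B: nom +26.250 → Σnom=-6.350; wc +0.216/-0.160 → slack +0.333/-0.200; half-tol=0.188, Σhalf²=0.041506
  +C: nom +3.940 → Σnom=-2.410; wc +0.150/-0.150 → slack +0.483/-0.350; half-tol=0.150, Σhalf²=0.064006
  +D: nom +42.100 → Σnom=39.690; wc +0.420/-0.380 → slack +0.903/-0.730; half-tol=0.400, Σhalf²=0.224006
  -E: nom -8.200 → Σnom=31.490; wc +0.213/-0.493 → slack +1.116/-1.223; half-tol=0.353, Σhalf²=0.348615
  +F: nom +28.920 → Σnom=60.410; wc +0.150/-0.099 → slack +1.266/-1.322; half-tol=0.124, Σhalf²=0.364115
  +G: nom +10.500 → Σnom=70.910; wc +0.197/-0.493 → slack +1.463/-1.815; half-tol=0.345, Σhalf²=0.483140
  +H: nom +4.800 → Σnom=75.710; wc +0.160/-0.160 → slack +1.623/-1.975; half-tol=0.160, Σhalf²=0.508740
  -I: nom -36.980 → Σnom=38.730; wc +0.430/-0.430 → slack +2.053/-2.405; half-tol=0.430, Σhalf²=0.693640
  +J: nom +6.600 → Σnom=45.330; wc +0.414/-0.120 → slack +2.467/-2.525; half-tol=0.267, Σhalf²=0.764929
Nominal = 45.330. Worst-case = [45.330 - 2.525, 45.330 + 2.467] = [42.805, 47.797]. RSS = √0.764929 = 0.875.

nominal=45.330 wc=[42.805,47.797] rss=0.875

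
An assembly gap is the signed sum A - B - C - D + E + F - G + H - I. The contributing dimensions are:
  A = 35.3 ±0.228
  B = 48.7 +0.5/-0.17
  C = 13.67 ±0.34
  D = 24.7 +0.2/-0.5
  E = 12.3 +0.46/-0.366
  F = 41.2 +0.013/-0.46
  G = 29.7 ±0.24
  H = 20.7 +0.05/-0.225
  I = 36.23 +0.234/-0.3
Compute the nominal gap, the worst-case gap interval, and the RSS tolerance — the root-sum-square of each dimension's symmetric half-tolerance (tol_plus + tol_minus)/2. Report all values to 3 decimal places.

Stack each dimension's contribution:
  +A: nom +35.300 → Σnom=35.300; wc +0.228/-0.228 → slack +0.228/-0.228; half-tol=0.228, Σhalf²=0.051984
  -B: nom -48.700 → Σnom=-13.400; wc +0.170/-0.500 → slack +0.398/-0.728; half-tol=0.335, Σhalf²=0.164209
  -C: nom -13.670 → Σnom=-27.070; wc +0.340/-0.340 → slack +0.738/-1.068; half-tol=0.340, Σhalf²=0.279809
  -D: nom -24.700 → Σnom=-51.770; wc +0.500/-0.200 → slack +1.238/-1.268; half-tol=0.350, Σhalf²=0.402309
  +E: nom +12.300 → Σnom=-39.470; wc +0.460/-0.366 → slack +1.698/-1.634; half-tol=0.413, Σhalf²=0.572878
  +F: nom +41.200 → Σnom=1.730; wc +0.013/-0.460 → slack +1.711/-2.094; half-tol=0.237, Σhalf²=0.628810
  -G: nom -29.700 → Σnom=-27.970; wc +0.240/-0.240 → slack +1.951/-2.334; half-tol=0.240, Σhalf²=0.686410
  +H: nom +20.700 → Σnom=-7.270; wc +0.050/-0.225 → slack +2.001/-2.559; half-tol=0.138, Σhalf²=0.705317
  -I: nom -36.230 → Σnom=-43.500; wc +0.300/-0.234 → slack +2.301/-2.793; half-tol=0.267, Σhalf²=0.776606
Nominal = -43.500. Worst-case = [-43.500 - 2.793, -43.500 + 2.301] = [-46.293, -41.199]. RSS = √0.776606 = 0.881.

nominal=-43.500 wc=[-46.293,-41.199] rss=0.881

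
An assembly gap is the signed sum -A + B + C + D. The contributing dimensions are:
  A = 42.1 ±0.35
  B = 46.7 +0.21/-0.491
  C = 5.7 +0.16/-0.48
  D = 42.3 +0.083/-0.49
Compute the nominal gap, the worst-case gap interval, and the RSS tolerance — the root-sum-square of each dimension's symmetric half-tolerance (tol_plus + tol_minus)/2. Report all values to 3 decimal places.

Stack each dimension's contribution:
  -A: nom -42.100 → Σnom=-42.100; wc +0.350/-0.350 → slack +0.350/-0.350; half-tol=0.350, Σhalf²=0.122500
  +B: nom +46.700 → Σnom=4.600; wc +0.210/-0.491 → slack +0.560/-0.841; half-tol=0.350, Σhalf²=0.245350
  +C: nom +5.700 → Σnom=10.300; wc +0.160/-0.480 → slack +0.720/-1.321; half-tol=0.320, Σhalf²=0.347750
  +D: nom +42.300 → Σnom=52.600; wc +0.083/-0.490 → slack +0.803/-1.811; half-tol=0.286, Σhalf²=0.429832
Nominal = 52.600. Worst-case = [52.600 - 1.811, 52.600 + 0.803] = [50.789, 53.403]. RSS = √0.429832 = 0.656.

nominal=52.600 wc=[50.789,53.403] rss=0.656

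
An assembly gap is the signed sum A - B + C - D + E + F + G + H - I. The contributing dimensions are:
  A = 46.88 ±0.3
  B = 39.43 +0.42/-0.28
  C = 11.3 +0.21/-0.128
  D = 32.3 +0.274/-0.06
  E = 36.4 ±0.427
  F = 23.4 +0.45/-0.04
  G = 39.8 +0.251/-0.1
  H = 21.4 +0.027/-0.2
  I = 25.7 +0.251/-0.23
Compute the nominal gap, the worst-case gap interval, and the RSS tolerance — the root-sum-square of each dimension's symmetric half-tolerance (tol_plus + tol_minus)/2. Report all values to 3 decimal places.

Stack each dimension's contribution:
  +A: nom +46.880 → Σnom=46.880; wc +0.300/-0.300 → slack +0.300/-0.300; half-tol=0.300, Σhalf²=0.090000
  -B: nom -39.430 → Σnom=7.450; wc +0.280/-0.420 → slack +0.580/-0.720; half-tol=0.350, Σhalf²=0.212500
  +C: nom +11.300 → Σnom=18.750; wc +0.210/-0.128 → slack +0.790/-0.848; half-tol=0.169, Σhalf²=0.241061
  -D: nom -32.300 → Σnom=-13.550; wc +0.060/-0.274 → slack +0.850/-1.122; half-tol=0.167, Σhalf²=0.268950
  +E: nom +36.400 → Σnom=22.850; wc +0.427/-0.427 → slack +1.277/-1.549; half-tol=0.427, Σhalf²=0.451279
  +F: nom +23.400 → Σnom=46.250; wc +0.450/-0.040 → slack +1.727/-1.589; half-tol=0.245, Σhalf²=0.511304
  +G: nom +39.800 → Σnom=86.050; wc +0.251/-0.100 → slack +1.978/-1.689; half-tol=0.175, Σhalf²=0.542104
  +H: nom +21.400 → Σnom=107.450; wc +0.027/-0.200 → slack +2.005/-1.889; half-tol=0.114, Σhalf²=0.554986
  -I: nom -25.700 → Σnom=81.750; wc +0.230/-0.251 → slack +2.235/-2.140; half-tol=0.240, Σhalf²=0.612827
Nominal = 81.750. Worst-case = [81.750 - 2.140, 81.750 + 2.235] = [79.610, 83.985]. RSS = √0.612827 = 0.783.

nominal=81.750 wc=[79.610,83.985] rss=0.783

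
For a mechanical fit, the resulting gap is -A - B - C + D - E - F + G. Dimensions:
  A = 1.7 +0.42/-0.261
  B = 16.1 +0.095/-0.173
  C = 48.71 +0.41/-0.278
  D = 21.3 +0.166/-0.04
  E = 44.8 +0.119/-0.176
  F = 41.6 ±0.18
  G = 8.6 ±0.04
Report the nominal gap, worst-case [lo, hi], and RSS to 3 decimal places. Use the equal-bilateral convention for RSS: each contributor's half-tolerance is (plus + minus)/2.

nominal=-123.010 wc=[-124.314,-121.736] rss=0.564

Stack each dimension's contribution:
  -A: nom -1.700 → Σnom=-1.700; wc +0.261/-0.420 → slack +0.261/-0.420; half-tol=0.341, Σhalf²=0.115940
  -B: nom -16.100 → Σnom=-17.800; wc +0.173/-0.095 → slack +0.434/-0.515; half-tol=0.134, Σhalf²=0.133896
  -C: nom -48.710 → Σnom=-66.510; wc +0.278/-0.410 → slack +0.712/-0.925; half-tol=0.344, Σhalf²=0.252232
  +D: nom +21.300 → Σnom=-45.210; wc +0.166/-0.040 → slack +0.878/-0.965; half-tol=0.103, Σhalf²=0.262841
  -E: nom -44.800 → Σnom=-90.010; wc +0.176/-0.119 → slack +1.054/-1.084; half-tol=0.147, Σhalf²=0.284597
  -F: nom -41.600 → Σnom=-131.610; wc +0.180/-0.180 → slack +1.234/-1.264; half-tol=0.180, Σhalf²=0.316997
  +G: nom +8.600 → Σnom=-123.010; wc +0.040/-0.040 → slack +1.274/-1.304; half-tol=0.040, Σhalf²=0.318597
Nominal = -123.010. Worst-case = [-123.010 - 1.304, -123.010 + 1.274] = [-124.314, -121.736]. RSS = √0.318597 = 0.564.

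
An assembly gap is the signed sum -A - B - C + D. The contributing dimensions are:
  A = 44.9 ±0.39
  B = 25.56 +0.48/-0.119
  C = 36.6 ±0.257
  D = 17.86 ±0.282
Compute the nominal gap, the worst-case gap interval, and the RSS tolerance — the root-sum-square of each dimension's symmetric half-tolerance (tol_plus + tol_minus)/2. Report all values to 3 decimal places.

Stack each dimension's contribution:
  -A: nom -44.900 → Σnom=-44.900; wc +0.390/-0.390 → slack +0.390/-0.390; half-tol=0.390, Σhalf²=0.152100
  -B: nom -25.560 → Σnom=-70.460; wc +0.119/-0.480 → slack +0.509/-0.870; half-tol=0.299, Σhalf²=0.241800
  -C: nom -36.600 → Σnom=-107.060; wc +0.257/-0.257 → slack +0.766/-1.127; half-tol=0.257, Σhalf²=0.307849
  +D: nom +17.860 → Σnom=-89.200; wc +0.282/-0.282 → slack +1.048/-1.409; half-tol=0.282, Σhalf²=0.387373
Nominal = -89.200. Worst-case = [-89.200 - 1.409, -89.200 + 1.048] = [-90.609, -88.152]. RSS = √0.387373 = 0.622.

nominal=-89.200 wc=[-90.609,-88.152] rss=0.622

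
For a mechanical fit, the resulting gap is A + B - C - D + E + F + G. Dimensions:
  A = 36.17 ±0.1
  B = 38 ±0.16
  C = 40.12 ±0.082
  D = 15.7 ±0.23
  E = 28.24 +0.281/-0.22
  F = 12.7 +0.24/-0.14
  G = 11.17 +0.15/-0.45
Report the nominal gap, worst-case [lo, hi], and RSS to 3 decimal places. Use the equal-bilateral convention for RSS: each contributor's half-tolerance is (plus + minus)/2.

Stack each dimension's contribution:
  +A: nom +36.170 → Σnom=36.170; wc +0.100/-0.100 → slack +0.100/-0.100; half-tol=0.100, Σhalf²=0.010000
  +B: nom +38.000 → Σnom=74.170; wc +0.160/-0.160 → slack +0.260/-0.260; half-tol=0.160, Σhalf²=0.035600
  -C: nom -40.120 → Σnom=34.050; wc +0.082/-0.082 → slack +0.342/-0.342; half-tol=0.082, Σhalf²=0.042324
  -D: nom -15.700 → Σnom=18.350; wc +0.230/-0.230 → slack +0.572/-0.572; half-tol=0.230, Σhalf²=0.095224
  +E: nom +28.240 → Σnom=46.590; wc +0.281/-0.220 → slack +0.853/-0.792; half-tol=0.251, Σhalf²=0.157974
  +F: nom +12.700 → Σnom=59.290; wc +0.240/-0.140 → slack +1.093/-0.932; half-tol=0.190, Σhalf²=0.194074
  +G: nom +11.170 → Σnom=70.460; wc +0.150/-0.450 → slack +1.243/-1.382; half-tol=0.300, Σhalf²=0.284074
Nominal = 70.460. Worst-case = [70.460 - 1.382, 70.460 + 1.243] = [69.078, 71.703]. RSS = √0.284074 = 0.533.

nominal=70.460 wc=[69.078,71.703] rss=0.533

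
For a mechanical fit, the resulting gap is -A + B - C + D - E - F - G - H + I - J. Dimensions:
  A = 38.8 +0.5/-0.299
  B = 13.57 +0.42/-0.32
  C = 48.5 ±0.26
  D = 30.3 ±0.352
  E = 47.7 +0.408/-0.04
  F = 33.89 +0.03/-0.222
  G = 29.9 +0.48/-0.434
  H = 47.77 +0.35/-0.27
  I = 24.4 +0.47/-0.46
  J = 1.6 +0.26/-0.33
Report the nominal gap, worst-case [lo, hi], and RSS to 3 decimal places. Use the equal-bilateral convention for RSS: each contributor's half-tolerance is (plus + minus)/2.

Stack each dimension's contribution:
  -A: nom -38.800 → Σnom=-38.800; wc +0.299/-0.500 → slack +0.299/-0.500; half-tol=0.399, Σhalf²=0.159600
  +B: nom +13.570 → Σnom=-25.230; wc +0.420/-0.320 → slack +0.719/-0.820; half-tol=0.370, Σhalf²=0.296500
  -C: nom -48.500 → Σnom=-73.730; wc +0.260/-0.260 → slack +0.979/-1.080; half-tol=0.260, Σhalf²=0.364100
  +D: nom +30.300 → Σnom=-43.430; wc +0.352/-0.352 → slack +1.331/-1.432; half-tol=0.352, Σhalf²=0.488004
  -E: nom -47.700 → Σnom=-91.130; wc +0.040/-0.408 → slack +1.371/-1.840; half-tol=0.224, Σhalf²=0.538180
  -F: nom -33.890 → Σnom=-125.020; wc +0.222/-0.030 → slack +1.593/-1.870; half-tol=0.126, Σhalf²=0.554056
  -G: nom -29.900 → Σnom=-154.920; wc +0.434/-0.480 → slack +2.027/-2.350; half-tol=0.457, Σhalf²=0.762905
  -H: nom -47.770 → Σnom=-202.690; wc +0.270/-0.350 → slack +2.297/-2.700; half-tol=0.310, Σhalf²=0.859005
  +I: nom +24.400 → Σnom=-178.290; wc +0.470/-0.460 → slack +2.767/-3.160; half-tol=0.465, Σhalf²=1.075230
  -J: nom -1.600 → Σnom=-179.890; wc +0.330/-0.260 → slack +3.097/-3.420; half-tol=0.295, Σhalf²=1.162255
Nominal = -179.890. Worst-case = [-179.890 - 3.420, -179.890 + 3.097] = [-183.310, -176.793]. RSS = √1.162255 = 1.078.

nominal=-179.890 wc=[-183.310,-176.793] rss=1.078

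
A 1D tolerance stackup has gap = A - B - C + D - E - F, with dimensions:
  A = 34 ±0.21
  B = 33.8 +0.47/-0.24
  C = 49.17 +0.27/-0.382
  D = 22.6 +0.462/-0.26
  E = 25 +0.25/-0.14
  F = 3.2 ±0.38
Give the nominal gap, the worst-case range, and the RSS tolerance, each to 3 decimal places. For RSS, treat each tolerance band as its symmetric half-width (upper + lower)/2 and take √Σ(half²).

nominal=-54.570 wc=[-56.410,-52.756] rss=0.768

Stack each dimension's contribution:
  +A: nom +34.000 → Σnom=34.000; wc +0.210/-0.210 → slack +0.210/-0.210; half-tol=0.210, Σhalf²=0.044100
  -B: nom -33.800 → Σnom=0.200; wc +0.240/-0.470 → slack +0.450/-0.680; half-tol=0.355, Σhalf²=0.170125
  -C: nom -49.170 → Σnom=-48.970; wc +0.382/-0.270 → slack +0.832/-0.950; half-tol=0.326, Σhalf²=0.276401
  +D: nom +22.600 → Σnom=-26.370; wc +0.462/-0.260 → slack +1.294/-1.210; half-tol=0.361, Σhalf²=0.406722
  -E: nom -25.000 → Σnom=-51.370; wc +0.140/-0.250 → slack +1.434/-1.460; half-tol=0.195, Σhalf²=0.444747
  -F: nom -3.200 → Σnom=-54.570; wc +0.380/-0.380 → slack +1.814/-1.840; half-tol=0.380, Σhalf²=0.589147
Nominal = -54.570. Worst-case = [-54.570 - 1.840, -54.570 + 1.814] = [-56.410, -52.756]. RSS = √0.589147 = 0.768.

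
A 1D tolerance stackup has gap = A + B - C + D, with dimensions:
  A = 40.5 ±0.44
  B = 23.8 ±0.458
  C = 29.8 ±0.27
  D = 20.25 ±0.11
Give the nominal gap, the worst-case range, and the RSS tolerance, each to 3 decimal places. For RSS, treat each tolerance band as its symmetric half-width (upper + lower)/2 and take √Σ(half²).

Stack each dimension's contribution:
  +A: nom +40.500 → Σnom=40.500; wc +0.440/-0.440 → slack +0.440/-0.440; half-tol=0.440, Σhalf²=0.193600
  +B: nom +23.800 → Σnom=64.300; wc +0.458/-0.458 → slack +0.898/-0.898; half-tol=0.458, Σhalf²=0.403364
  -C: nom -29.800 → Σnom=34.500; wc +0.270/-0.270 → slack +1.168/-1.168; half-tol=0.270, Σhalf²=0.476264
  +D: nom +20.250 → Σnom=54.750; wc +0.110/-0.110 → slack +1.278/-1.278; half-tol=0.110, Σhalf²=0.488364
Nominal = 54.750. Worst-case = [54.750 - 1.278, 54.750 + 1.278] = [53.472, 56.028]. RSS = √0.488364 = 0.699.

nominal=54.750 wc=[53.472,56.028] rss=0.699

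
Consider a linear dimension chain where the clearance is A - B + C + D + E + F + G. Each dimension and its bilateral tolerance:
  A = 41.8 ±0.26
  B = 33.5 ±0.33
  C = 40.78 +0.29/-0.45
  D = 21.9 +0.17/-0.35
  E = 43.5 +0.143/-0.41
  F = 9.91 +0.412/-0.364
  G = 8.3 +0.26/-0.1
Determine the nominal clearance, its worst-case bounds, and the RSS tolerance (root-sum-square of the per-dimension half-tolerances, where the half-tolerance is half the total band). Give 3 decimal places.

nominal=132.690 wc=[130.426,134.555] rss=0.800

Stack each dimension's contribution:
  +A: nom +41.800 → Σnom=41.800; wc +0.260/-0.260 → slack +0.260/-0.260; half-tol=0.260, Σhalf²=0.067600
  -B: nom -33.500 → Σnom=8.300; wc +0.330/-0.330 → slack +0.590/-0.590; half-tol=0.330, Σhalf²=0.176500
  +C: nom +40.780 → Σnom=49.080; wc +0.290/-0.450 → slack +0.880/-1.040; half-tol=0.370, Σhalf²=0.313400
  +D: nom +21.900 → Σnom=70.980; wc +0.170/-0.350 → slack +1.050/-1.390; half-tol=0.260, Σhalf²=0.381000
  +E: nom +43.500 → Σnom=114.480; wc +0.143/-0.410 → slack +1.193/-1.800; half-tol=0.276, Σhalf²=0.457452
  +F: nom +9.910 → Σnom=124.390; wc +0.412/-0.364 → slack +1.605/-2.164; half-tol=0.388, Σhalf²=0.607996
  +G: nom +8.300 → Σnom=132.690; wc +0.260/-0.100 → slack +1.865/-2.264; half-tol=0.180, Σhalf²=0.640396
Nominal = 132.690. Worst-case = [132.690 - 2.264, 132.690 + 1.865] = [130.426, 134.555]. RSS = √0.640396 = 0.800.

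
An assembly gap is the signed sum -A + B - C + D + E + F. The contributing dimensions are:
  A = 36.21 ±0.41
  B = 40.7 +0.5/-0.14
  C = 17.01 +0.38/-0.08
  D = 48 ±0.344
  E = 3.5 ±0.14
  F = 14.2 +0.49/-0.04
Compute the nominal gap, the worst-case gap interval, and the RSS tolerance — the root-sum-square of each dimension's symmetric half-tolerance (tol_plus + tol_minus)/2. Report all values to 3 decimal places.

nominal=53.180 wc=[51.726,55.144] rss=0.729

Stack each dimension's contribution:
  -A: nom -36.210 → Σnom=-36.210; wc +0.410/-0.410 → slack +0.410/-0.410; half-tol=0.410, Σhalf²=0.168100
  +B: nom +40.700 → Σnom=4.490; wc +0.500/-0.140 → slack +0.910/-0.550; half-tol=0.320, Σhalf²=0.270500
  -C: nom -17.010 → Σnom=-12.520; wc +0.080/-0.380 → slack +0.990/-0.930; half-tol=0.230, Σhalf²=0.323400
  +D: nom +48.000 → Σnom=35.480; wc +0.344/-0.344 → slack +1.334/-1.274; half-tol=0.344, Σhalf²=0.441736
  +E: nom +3.500 → Σnom=38.980; wc +0.140/-0.140 → slack +1.474/-1.414; half-tol=0.140, Σhalf²=0.461336
  +F: nom +14.200 → Σnom=53.180; wc +0.490/-0.040 → slack +1.964/-1.454; half-tol=0.265, Σhalf²=0.531561
Nominal = 53.180. Worst-case = [53.180 - 1.454, 53.180 + 1.964] = [51.726, 55.144]. RSS = √0.531561 = 0.729.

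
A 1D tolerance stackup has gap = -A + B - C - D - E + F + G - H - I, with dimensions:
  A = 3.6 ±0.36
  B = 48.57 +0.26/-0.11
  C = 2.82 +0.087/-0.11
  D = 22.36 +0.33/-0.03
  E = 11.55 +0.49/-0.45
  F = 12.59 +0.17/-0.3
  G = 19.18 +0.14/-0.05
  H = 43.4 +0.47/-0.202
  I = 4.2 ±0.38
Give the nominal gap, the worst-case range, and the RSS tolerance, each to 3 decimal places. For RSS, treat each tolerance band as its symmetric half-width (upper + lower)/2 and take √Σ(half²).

Stack each dimension's contribution:
  -A: nom -3.600 → Σnom=-3.600; wc +0.360/-0.360 → slack +0.360/-0.360; half-tol=0.360, Σhalf²=0.129600
  +B: nom +48.570 → Σnom=44.970; wc +0.260/-0.110 → slack +0.620/-0.470; half-tol=0.185, Σhalf²=0.163825
  -C: nom -2.820 → Σnom=42.150; wc +0.110/-0.087 → slack +0.730/-0.557; half-tol=0.099, Σhalf²=0.173527
  -D: nom -22.360 → Σnom=19.790; wc +0.030/-0.330 → slack +0.760/-0.887; half-tol=0.180, Σhalf²=0.205927
  -E: nom -11.550 → Σnom=8.240; wc +0.450/-0.490 → slack +1.210/-1.377; half-tol=0.470, Σhalf²=0.426827
  +F: nom +12.590 → Σnom=20.830; wc +0.170/-0.300 → slack +1.380/-1.677; half-tol=0.235, Σhalf²=0.482052
  +G: nom +19.180 → Σnom=40.010; wc +0.140/-0.050 → slack +1.520/-1.727; half-tol=0.095, Σhalf²=0.491077
  -H: nom -43.400 → Σnom=-3.390; wc +0.202/-0.470 → slack +1.722/-2.197; half-tol=0.336, Σhalf²=0.603973
  -I: nom -4.200 → Σnom=-7.590; wc +0.380/-0.380 → slack +2.102/-2.577; half-tol=0.380, Σhalf²=0.748373
Nominal = -7.590. Worst-case = [-7.590 - 2.577, -7.590 + 2.102] = [-10.167, -5.488]. RSS = √0.748373 = 0.865.

nominal=-7.590 wc=[-10.167,-5.488] rss=0.865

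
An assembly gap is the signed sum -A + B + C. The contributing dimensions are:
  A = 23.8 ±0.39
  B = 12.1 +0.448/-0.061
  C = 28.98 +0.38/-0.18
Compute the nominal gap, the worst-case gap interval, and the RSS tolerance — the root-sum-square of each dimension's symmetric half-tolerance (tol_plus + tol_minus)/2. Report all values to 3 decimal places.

Stack each dimension's contribution:
  -A: nom -23.800 → Σnom=-23.800; wc +0.390/-0.390 → slack +0.390/-0.390; half-tol=0.390, Σhalf²=0.152100
  +B: nom +12.100 → Σnom=-11.700; wc +0.448/-0.061 → slack +0.838/-0.451; half-tol=0.255, Σhalf²=0.216870
  +C: nom +28.980 → Σnom=17.280; wc +0.380/-0.180 → slack +1.218/-0.631; half-tol=0.280, Σhalf²=0.295270
Nominal = 17.280. Worst-case = [17.280 - 0.631, 17.280 + 1.218] = [16.649, 18.498]. RSS = √0.295270 = 0.543.

nominal=17.280 wc=[16.649,18.498] rss=0.543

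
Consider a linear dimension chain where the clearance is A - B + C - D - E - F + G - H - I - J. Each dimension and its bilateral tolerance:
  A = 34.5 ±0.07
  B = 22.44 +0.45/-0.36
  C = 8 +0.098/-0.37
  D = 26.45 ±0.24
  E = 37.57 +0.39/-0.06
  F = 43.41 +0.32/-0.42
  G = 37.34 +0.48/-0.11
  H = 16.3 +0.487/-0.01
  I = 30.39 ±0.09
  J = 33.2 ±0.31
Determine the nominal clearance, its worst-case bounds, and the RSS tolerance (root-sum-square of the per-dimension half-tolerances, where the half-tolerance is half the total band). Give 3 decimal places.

nominal=-129.920 wc=[-132.757,-127.782] rss=0.850

Stack each dimension's contribution:
  +A: nom +34.500 → Σnom=34.500; wc +0.070/-0.070 → slack +0.070/-0.070; half-tol=0.070, Σhalf²=0.004900
  -B: nom -22.440 → Σnom=12.060; wc +0.360/-0.450 → slack +0.430/-0.520; half-tol=0.405, Σhalf²=0.168925
  +C: nom +8.000 → Σnom=20.060; wc +0.098/-0.370 → slack +0.528/-0.890; half-tol=0.234, Σhalf²=0.223681
  -D: nom -26.450 → Σnom=-6.390; wc +0.240/-0.240 → slack +0.768/-1.130; half-tol=0.240, Σhalf²=0.281281
  -E: nom -37.570 → Σnom=-43.960; wc +0.060/-0.390 → slack +0.828/-1.520; half-tol=0.225, Σhalf²=0.331906
  -F: nom -43.410 → Σnom=-87.370; wc +0.420/-0.320 → slack +1.248/-1.840; half-tol=0.370, Σhalf²=0.468806
  +G: nom +37.340 → Σnom=-50.030; wc +0.480/-0.110 → slack +1.728/-1.950; half-tol=0.295, Σhalf²=0.555831
  -H: nom -16.300 → Σnom=-66.330; wc +0.010/-0.487 → slack +1.738/-2.437; half-tol=0.248, Σhalf²=0.617583
  -I: nom -30.390 → Σnom=-96.720; wc +0.090/-0.090 → slack +1.828/-2.527; half-tol=0.090, Σhalf²=0.625683
  -J: nom -33.200 → Σnom=-129.920; wc +0.310/-0.310 → slack +2.138/-2.837; half-tol=0.310, Σhalf²=0.721783
Nominal = -129.920. Worst-case = [-129.920 - 2.837, -129.920 + 2.138] = [-132.757, -127.782]. RSS = √0.721783 = 0.850.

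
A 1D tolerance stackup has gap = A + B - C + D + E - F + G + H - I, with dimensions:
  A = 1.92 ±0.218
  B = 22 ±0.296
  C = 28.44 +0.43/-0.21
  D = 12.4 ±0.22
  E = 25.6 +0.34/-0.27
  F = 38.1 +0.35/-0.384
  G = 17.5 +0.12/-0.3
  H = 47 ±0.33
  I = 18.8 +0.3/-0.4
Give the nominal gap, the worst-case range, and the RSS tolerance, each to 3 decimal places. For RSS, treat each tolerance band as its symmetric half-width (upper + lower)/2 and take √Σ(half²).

Stack each dimension's contribution:
  +A: nom +1.920 → Σnom=1.920; wc +0.218/-0.218 → slack +0.218/-0.218; half-tol=0.218, Σhalf²=0.047524
  +B: nom +22.000 → Σnom=23.920; wc +0.296/-0.296 → slack +0.514/-0.514; half-tol=0.296, Σhalf²=0.135140
  -C: nom -28.440 → Σnom=-4.520; wc +0.210/-0.430 → slack +0.724/-0.944; half-tol=0.320, Σhalf²=0.237540
  +D: nom +12.400 → Σnom=7.880; wc +0.220/-0.220 → slack +0.944/-1.164; half-tol=0.220, Σhalf²=0.285940
  +E: nom +25.600 → Σnom=33.480; wc +0.340/-0.270 → slack +1.284/-1.434; half-tol=0.305, Σhalf²=0.378965
  -F: nom -38.100 → Σnom=-4.620; wc +0.384/-0.350 → slack +1.668/-1.784; half-tol=0.367, Σhalf²=0.513654
  +G: nom +17.500 → Σnom=12.880; wc +0.120/-0.300 → slack +1.788/-2.084; half-tol=0.210, Σhalf²=0.557754
  +H: nom +47.000 → Σnom=59.880; wc +0.330/-0.330 → slack +2.118/-2.414; half-tol=0.330, Σhalf²=0.666654
  -I: nom -18.800 → Σnom=41.080; wc +0.400/-0.300 → slack +2.518/-2.714; half-tol=0.350, Σhalf²=0.789154
Nominal = 41.080. Worst-case = [41.080 - 2.714, 41.080 + 2.518] = [38.366, 43.598]. RSS = √0.789154 = 0.888.

nominal=41.080 wc=[38.366,43.598] rss=0.888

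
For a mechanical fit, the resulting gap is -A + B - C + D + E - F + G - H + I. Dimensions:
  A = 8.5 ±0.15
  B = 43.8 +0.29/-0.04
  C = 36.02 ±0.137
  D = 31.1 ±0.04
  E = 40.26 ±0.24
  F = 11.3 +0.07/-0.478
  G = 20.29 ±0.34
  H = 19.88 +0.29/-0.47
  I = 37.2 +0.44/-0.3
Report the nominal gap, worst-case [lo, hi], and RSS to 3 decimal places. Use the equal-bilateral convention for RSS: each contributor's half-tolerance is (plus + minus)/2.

nominal=96.950 wc=[95.343,99.535] rss=0.774

Stack each dimension's contribution:
  -A: nom -8.500 → Σnom=-8.500; wc +0.150/-0.150 → slack +0.150/-0.150; half-tol=0.150, Σhalf²=0.022500
  +B: nom +43.800 → Σnom=35.300; wc +0.290/-0.040 → slack +0.440/-0.190; half-tol=0.165, Σhalf²=0.049725
  -C: nom -36.020 → Σnom=-0.720; wc +0.137/-0.137 → slack +0.577/-0.327; half-tol=0.137, Σhalf²=0.068494
  +D: nom +31.100 → Σnom=30.380; wc +0.040/-0.040 → slack +0.617/-0.367; half-tol=0.040, Σhalf²=0.070094
  +E: nom +40.260 → Σnom=70.640; wc +0.240/-0.240 → slack +0.857/-0.607; half-tol=0.240, Σhalf²=0.127694
  -F: nom -11.300 → Σnom=59.340; wc +0.478/-0.070 → slack +1.335/-0.677; half-tol=0.274, Σhalf²=0.202770
  +G: nom +20.290 → Σnom=79.630; wc +0.340/-0.340 → slack +1.675/-1.017; half-tol=0.340, Σhalf²=0.318370
  -H: nom -19.880 → Σnom=59.750; wc +0.470/-0.290 → slack +2.145/-1.307; half-tol=0.380, Σhalf²=0.462770
  +I: nom +37.200 → Σnom=96.950; wc +0.440/-0.300 → slack +2.585/-1.607; half-tol=0.370, Σhalf²=0.599670
Nominal = 96.950. Worst-case = [96.950 - 1.607, 96.950 + 2.585] = [95.343, 99.535]. RSS = √0.599670 = 0.774.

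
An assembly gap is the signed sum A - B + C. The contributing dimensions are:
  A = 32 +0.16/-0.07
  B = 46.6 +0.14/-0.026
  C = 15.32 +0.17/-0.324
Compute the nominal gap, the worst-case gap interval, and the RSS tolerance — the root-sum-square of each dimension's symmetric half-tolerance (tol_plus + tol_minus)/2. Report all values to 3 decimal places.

nominal=0.720 wc=[0.186,1.076] rss=0.285

Stack each dimension's contribution:
  +A: nom +32.000 → Σnom=32.000; wc +0.160/-0.070 → slack +0.160/-0.070; half-tol=0.115, Σhalf²=0.013225
  -B: nom -46.600 → Σnom=-14.600; wc +0.026/-0.140 → slack +0.186/-0.210; half-tol=0.083, Σhalf²=0.020114
  +C: nom +15.320 → Σnom=0.720; wc +0.170/-0.324 → slack +0.356/-0.534; half-tol=0.247, Σhalf²=0.081123
Nominal = 0.720. Worst-case = [0.720 - 0.534, 0.720 + 0.356] = [0.186, 1.076]. RSS = √0.081123 = 0.285.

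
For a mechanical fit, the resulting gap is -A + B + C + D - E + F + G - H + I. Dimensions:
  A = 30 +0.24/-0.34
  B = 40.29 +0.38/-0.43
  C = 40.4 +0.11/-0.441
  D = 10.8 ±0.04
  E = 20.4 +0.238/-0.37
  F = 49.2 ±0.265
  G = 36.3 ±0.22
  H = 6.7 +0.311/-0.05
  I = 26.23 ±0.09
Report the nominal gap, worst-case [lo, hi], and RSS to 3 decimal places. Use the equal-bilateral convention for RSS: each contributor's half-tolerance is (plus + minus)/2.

Stack each dimension's contribution:
  -A: nom -30.000 → Σnom=-30.000; wc +0.340/-0.240 → slack +0.340/-0.240; half-tol=0.290, Σhalf²=0.084100
  +B: nom +40.290 → Σnom=10.290; wc +0.380/-0.430 → slack +0.720/-0.670; half-tol=0.405, Σhalf²=0.248125
  +C: nom +40.400 → Σnom=50.690; wc +0.110/-0.441 → slack +0.830/-1.111; half-tol=0.276, Σhalf²=0.324025
  +D: nom +10.800 → Σnom=61.490; wc +0.040/-0.040 → slack +0.870/-1.151; half-tol=0.040, Σhalf²=0.325625
  -E: nom -20.400 → Σnom=41.090; wc +0.370/-0.238 → slack +1.240/-1.389; half-tol=0.304, Σhalf²=0.418041
  +F: nom +49.200 → Σnom=90.290; wc +0.265/-0.265 → slack +1.505/-1.654; half-tol=0.265, Σhalf²=0.488266
  +G: nom +36.300 → Σnom=126.590; wc +0.220/-0.220 → slack +1.725/-1.874; half-tol=0.220, Σhalf²=0.536666
  -H: nom -6.700 → Σnom=119.890; wc +0.050/-0.311 → slack +1.775/-2.185; half-tol=0.180, Σhalf²=0.569246
  +I: nom +26.230 → Σnom=146.120; wc +0.090/-0.090 → slack +1.865/-2.275; half-tol=0.090, Σhalf²=0.577346
Nominal = 146.120. Worst-case = [146.120 - 2.275, 146.120 + 1.865] = [143.845, 147.985]. RSS = √0.577346 = 0.760.

nominal=146.120 wc=[143.845,147.985] rss=0.760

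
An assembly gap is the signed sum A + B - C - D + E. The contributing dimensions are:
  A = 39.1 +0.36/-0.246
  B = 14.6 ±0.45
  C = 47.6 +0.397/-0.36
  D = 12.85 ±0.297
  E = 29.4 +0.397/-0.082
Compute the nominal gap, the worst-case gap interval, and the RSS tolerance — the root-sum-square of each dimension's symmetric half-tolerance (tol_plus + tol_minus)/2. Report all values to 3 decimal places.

nominal=22.650 wc=[21.178,24.514] rss=0.764

Stack each dimension's contribution:
  +A: nom +39.100 → Σnom=39.100; wc +0.360/-0.246 → slack +0.360/-0.246; half-tol=0.303, Σhalf²=0.091809
  +B: nom +14.600 → Σnom=53.700; wc +0.450/-0.450 → slack +0.810/-0.696; half-tol=0.450, Σhalf²=0.294309
  -C: nom -47.600 → Σnom=6.100; wc +0.360/-0.397 → slack +1.170/-1.093; half-tol=0.379, Σhalf²=0.437571
  -D: nom -12.850 → Σnom=-6.750; wc +0.297/-0.297 → slack +1.467/-1.390; half-tol=0.297, Σhalf²=0.525780
  +E: nom +29.400 → Σnom=22.650; wc +0.397/-0.082 → slack +1.864/-1.472; half-tol=0.240, Σhalf²=0.583141
Nominal = 22.650. Worst-case = [22.650 - 1.472, 22.650 + 1.864] = [21.178, 24.514]. RSS = √0.583141 = 0.764.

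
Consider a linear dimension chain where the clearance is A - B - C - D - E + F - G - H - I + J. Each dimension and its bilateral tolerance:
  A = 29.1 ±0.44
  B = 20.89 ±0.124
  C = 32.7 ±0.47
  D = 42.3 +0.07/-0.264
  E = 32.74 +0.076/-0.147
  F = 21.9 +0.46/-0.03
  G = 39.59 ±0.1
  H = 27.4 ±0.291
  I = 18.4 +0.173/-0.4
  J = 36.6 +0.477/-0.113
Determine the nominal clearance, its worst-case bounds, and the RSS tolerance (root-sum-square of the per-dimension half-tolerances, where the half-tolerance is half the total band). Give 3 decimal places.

Stack each dimension's contribution:
  +A: nom +29.100 → Σnom=29.100; wc +0.440/-0.440 → slack +0.440/-0.440; half-tol=0.440, Σhalf²=0.193600
  -B: nom -20.890 → Σnom=8.210; wc +0.124/-0.124 → slack +0.564/-0.564; half-tol=0.124, Σhalf²=0.208976
  -C: nom -32.700 → Σnom=-24.490; wc +0.470/-0.470 → slack +1.034/-1.034; half-tol=0.470, Σhalf²=0.429876
  -D: nom -42.300 → Σnom=-66.790; wc +0.264/-0.070 → slack +1.298/-1.104; half-tol=0.167, Σhalf²=0.457765
  -E: nom -32.740 → Σnom=-99.530; wc +0.147/-0.076 → slack +1.445/-1.180; half-tol=0.111, Σhalf²=0.470197
  +F: nom +21.900 → Σnom=-77.630; wc +0.460/-0.030 → slack +1.905/-1.210; half-tol=0.245, Σhalf²=0.530222
  -G: nom -39.590 → Σnom=-117.220; wc +0.100/-0.100 → slack +2.005/-1.310; half-tol=0.100, Σhalf²=0.540222
  -H: nom -27.400 → Σnom=-144.620; wc +0.291/-0.291 → slack +2.296/-1.601; half-tol=0.291, Σhalf²=0.624903
  -I: nom -18.400 → Σnom=-163.020; wc +0.400/-0.173 → slack +2.696/-1.774; half-tol=0.286, Σhalf²=0.706986
  +J: nom +36.600 → Σnom=-126.420; wc +0.477/-0.113 → slack +3.173/-1.887; half-tol=0.295, Σhalf²=0.794011
Nominal = -126.420. Worst-case = [-126.420 - 1.887, -126.420 + 3.173] = [-128.307, -123.247]. RSS = √0.794011 = 0.891.

nominal=-126.420 wc=[-128.307,-123.247] rss=0.891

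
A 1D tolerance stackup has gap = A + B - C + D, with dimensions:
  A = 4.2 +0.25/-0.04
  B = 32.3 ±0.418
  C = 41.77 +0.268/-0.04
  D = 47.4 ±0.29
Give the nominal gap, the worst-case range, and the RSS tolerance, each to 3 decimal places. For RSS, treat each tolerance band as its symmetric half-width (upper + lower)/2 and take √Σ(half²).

Stack each dimension's contribution:
  +A: nom +4.200 → Σnom=4.200; wc +0.250/-0.040 → slack +0.250/-0.040; half-tol=0.145, Σhalf²=0.021025
  +B: nom +32.300 → Σnom=36.500; wc +0.418/-0.418 → slack +0.668/-0.458; half-tol=0.418, Σhalf²=0.195749
  -C: nom -41.770 → Σnom=-5.270; wc +0.040/-0.268 → slack +0.708/-0.726; half-tol=0.154, Σhalf²=0.219465
  +D: nom +47.400 → Σnom=42.130; wc +0.290/-0.290 → slack +0.998/-1.016; half-tol=0.290, Σhalf²=0.303565
Nominal = 42.130. Worst-case = [42.130 - 1.016, 42.130 + 0.998] = [41.114, 43.128]. RSS = √0.303565 = 0.551.

nominal=42.130 wc=[41.114,43.128] rss=0.551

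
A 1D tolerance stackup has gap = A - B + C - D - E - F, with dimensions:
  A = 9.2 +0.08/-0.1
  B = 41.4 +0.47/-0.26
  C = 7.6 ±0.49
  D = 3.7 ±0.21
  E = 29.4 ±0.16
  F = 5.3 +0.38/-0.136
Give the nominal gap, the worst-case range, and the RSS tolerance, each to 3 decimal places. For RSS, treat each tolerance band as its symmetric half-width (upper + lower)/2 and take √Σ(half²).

nominal=-63.000 wc=[-64.810,-61.664] rss=0.720

Stack each dimension's contribution:
  +A: nom +9.200 → Σnom=9.200; wc +0.080/-0.100 → slack +0.080/-0.100; half-tol=0.090, Σhalf²=0.008100
  -B: nom -41.400 → Σnom=-32.200; wc +0.260/-0.470 → slack +0.340/-0.570; half-tol=0.365, Σhalf²=0.141325
  +C: nom +7.600 → Σnom=-24.600; wc +0.490/-0.490 → slack +0.830/-1.060; half-tol=0.490, Σhalf²=0.381425
  -D: nom -3.700 → Σnom=-28.300; wc +0.210/-0.210 → slack +1.040/-1.270; half-tol=0.210, Σhalf²=0.425525
  -E: nom -29.400 → Σnom=-57.700; wc +0.160/-0.160 → slack +1.200/-1.430; half-tol=0.160, Σhalf²=0.451125
  -F: nom -5.300 → Σnom=-63.000; wc +0.136/-0.380 → slack +1.336/-1.810; half-tol=0.258, Σhalf²=0.517689
Nominal = -63.000. Worst-case = [-63.000 - 1.810, -63.000 + 1.336] = [-64.810, -61.664]. RSS = √0.517689 = 0.720.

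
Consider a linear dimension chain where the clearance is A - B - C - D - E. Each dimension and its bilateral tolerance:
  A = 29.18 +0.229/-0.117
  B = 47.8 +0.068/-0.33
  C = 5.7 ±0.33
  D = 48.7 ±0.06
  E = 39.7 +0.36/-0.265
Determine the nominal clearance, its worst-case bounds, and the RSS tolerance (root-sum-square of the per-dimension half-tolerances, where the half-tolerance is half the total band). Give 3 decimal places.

nominal=-112.720 wc=[-113.655,-111.506] rss=0.529

Stack each dimension's contribution:
  +A: nom +29.180 → Σnom=29.180; wc +0.229/-0.117 → slack +0.229/-0.117; half-tol=0.173, Σhalf²=0.029929
  -B: nom -47.800 → Σnom=-18.620; wc +0.330/-0.068 → slack +0.559/-0.185; half-tol=0.199, Σhalf²=0.069530
  -C: nom -5.700 → Σnom=-24.320; wc +0.330/-0.330 → slack +0.889/-0.515; half-tol=0.330, Σhalf²=0.178430
  -D: nom -48.700 → Σnom=-73.020; wc +0.060/-0.060 → slack +0.949/-0.575; half-tol=0.060, Σhalf²=0.182030
  -E: nom -39.700 → Σnom=-112.720; wc +0.265/-0.360 → slack +1.214/-0.935; half-tol=0.312, Σhalf²=0.279686
Nominal = -112.720. Worst-case = [-112.720 - 0.935, -112.720 + 1.214] = [-113.655, -111.506]. RSS = √0.279686 = 0.529.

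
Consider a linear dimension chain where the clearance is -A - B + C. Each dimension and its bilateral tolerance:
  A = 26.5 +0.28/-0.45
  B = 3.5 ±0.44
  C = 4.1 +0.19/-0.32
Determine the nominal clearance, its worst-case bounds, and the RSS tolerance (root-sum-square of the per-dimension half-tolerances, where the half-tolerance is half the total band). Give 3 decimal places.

Stack each dimension's contribution:
  -A: nom -26.500 → Σnom=-26.500; wc +0.450/-0.280 → slack +0.450/-0.280; half-tol=0.365, Σhalf²=0.133225
  -B: nom -3.500 → Σnom=-30.000; wc +0.440/-0.440 → slack +0.890/-0.720; half-tol=0.440, Σhalf²=0.326825
  +C: nom +4.100 → Σnom=-25.900; wc +0.190/-0.320 → slack +1.080/-1.040; half-tol=0.255, Σhalf²=0.391850
Nominal = -25.900. Worst-case = [-25.900 - 1.040, -25.900 + 1.080] = [-26.940, -24.820]. RSS = √0.391850 = 0.626.

nominal=-25.900 wc=[-26.940,-24.820] rss=0.626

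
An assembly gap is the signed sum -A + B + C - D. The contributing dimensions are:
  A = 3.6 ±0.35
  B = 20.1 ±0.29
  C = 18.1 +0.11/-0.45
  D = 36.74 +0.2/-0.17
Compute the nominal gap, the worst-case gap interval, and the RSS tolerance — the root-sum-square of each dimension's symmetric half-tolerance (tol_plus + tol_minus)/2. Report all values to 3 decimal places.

Stack each dimension's contribution:
  -A: nom -3.600 → Σnom=-3.600; wc +0.350/-0.350 → slack +0.350/-0.350; half-tol=0.350, Σhalf²=0.122500
  +B: nom +20.100 → Σnom=16.500; wc +0.290/-0.290 → slack +0.640/-0.640; half-tol=0.290, Σhalf²=0.206600
  +C: nom +18.100 → Σnom=34.600; wc +0.110/-0.450 → slack +0.750/-1.090; half-tol=0.280, Σhalf²=0.285000
  -D: nom -36.740 → Σnom=-2.140; wc +0.170/-0.200 → slack +0.920/-1.290; half-tol=0.185, Σhalf²=0.319225
Nominal = -2.140. Worst-case = [-2.140 - 1.290, -2.140 + 0.920] = [-3.430, -1.220]. RSS = √0.319225 = 0.565.

nominal=-2.140 wc=[-3.430,-1.220] rss=0.565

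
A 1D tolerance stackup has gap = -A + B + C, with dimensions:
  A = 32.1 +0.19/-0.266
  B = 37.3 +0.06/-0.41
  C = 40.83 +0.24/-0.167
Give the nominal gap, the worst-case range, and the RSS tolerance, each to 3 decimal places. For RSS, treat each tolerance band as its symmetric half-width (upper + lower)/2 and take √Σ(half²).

Stack each dimension's contribution:
  -A: nom -32.100 → Σnom=-32.100; wc +0.266/-0.190 → slack +0.266/-0.190; half-tol=0.228, Σhalf²=0.051984
  +B: nom +37.300 → Σnom=5.200; wc +0.060/-0.410 → slack +0.326/-0.600; half-tol=0.235, Σhalf²=0.107209
  +C: nom +40.830 → Σnom=46.030; wc +0.240/-0.167 → slack +0.566/-0.767; half-tol=0.204, Σhalf²=0.148621
Nominal = 46.030. Worst-case = [46.030 - 0.767, 46.030 + 0.566] = [45.263, 46.596]. RSS = √0.148621 = 0.386.

nominal=46.030 wc=[45.263,46.596] rss=0.386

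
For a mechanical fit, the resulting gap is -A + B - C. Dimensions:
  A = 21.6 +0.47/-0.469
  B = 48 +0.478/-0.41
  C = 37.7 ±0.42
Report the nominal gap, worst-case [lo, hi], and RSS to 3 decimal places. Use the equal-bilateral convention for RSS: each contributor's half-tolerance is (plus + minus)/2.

nominal=-11.300 wc=[-12.600,-9.933] rss=0.771

Stack each dimension's contribution:
  -A: nom -21.600 → Σnom=-21.600; wc +0.469/-0.470 → slack +0.469/-0.470; half-tol=0.469, Σhalf²=0.220430
  +B: nom +48.000 → Σnom=26.400; wc +0.478/-0.410 → slack +0.947/-0.880; half-tol=0.444, Σhalf²=0.417566
  -C: nom -37.700 → Σnom=-11.300; wc +0.420/-0.420 → slack +1.367/-1.300; half-tol=0.420, Σhalf²=0.593966
Nominal = -11.300. Worst-case = [-11.300 - 1.300, -11.300 + 1.367] = [-12.600, -9.933]. RSS = √0.593966 = 0.771.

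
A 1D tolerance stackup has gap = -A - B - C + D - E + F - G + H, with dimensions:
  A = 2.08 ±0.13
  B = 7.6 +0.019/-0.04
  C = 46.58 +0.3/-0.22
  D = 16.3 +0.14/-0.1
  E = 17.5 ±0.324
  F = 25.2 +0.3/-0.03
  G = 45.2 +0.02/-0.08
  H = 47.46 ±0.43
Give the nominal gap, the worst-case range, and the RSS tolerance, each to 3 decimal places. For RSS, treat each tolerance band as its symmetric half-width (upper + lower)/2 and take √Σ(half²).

nominal=-30.000 wc=[-31.353,-28.336] rss=0.648

Stack each dimension's contribution:
  -A: nom -2.080 → Σnom=-2.080; wc +0.130/-0.130 → slack +0.130/-0.130; half-tol=0.130, Σhalf²=0.016900
  -B: nom -7.600 → Σnom=-9.680; wc +0.040/-0.019 → slack +0.170/-0.149; half-tol=0.029, Σhalf²=0.017770
  -C: nom -46.580 → Σnom=-56.260; wc +0.220/-0.300 → slack +0.390/-0.449; half-tol=0.260, Σhalf²=0.085370
  +D: nom +16.300 → Σnom=-39.960; wc +0.140/-0.100 → slack +0.530/-0.549; half-tol=0.120, Σhalf²=0.099770
  -E: nom -17.500 → Σnom=-57.460; wc +0.324/-0.324 → slack +0.854/-0.873; half-tol=0.324, Σhalf²=0.204746
  +F: nom +25.200 → Σnom=-32.260; wc +0.300/-0.030 → slack +1.154/-0.903; half-tol=0.165, Σhalf²=0.231971
  -G: nom -45.200 → Σnom=-77.460; wc +0.080/-0.020 → slack +1.234/-0.923; half-tol=0.050, Σhalf²=0.234471
  +H: nom +47.460 → Σnom=-30.000; wc +0.430/-0.430 → slack +1.664/-1.353; half-tol=0.430, Σhalf²=0.419371
Nominal = -30.000. Worst-case = [-30.000 - 1.353, -30.000 + 1.664] = [-31.353, -28.336]. RSS = √0.419371 = 0.648.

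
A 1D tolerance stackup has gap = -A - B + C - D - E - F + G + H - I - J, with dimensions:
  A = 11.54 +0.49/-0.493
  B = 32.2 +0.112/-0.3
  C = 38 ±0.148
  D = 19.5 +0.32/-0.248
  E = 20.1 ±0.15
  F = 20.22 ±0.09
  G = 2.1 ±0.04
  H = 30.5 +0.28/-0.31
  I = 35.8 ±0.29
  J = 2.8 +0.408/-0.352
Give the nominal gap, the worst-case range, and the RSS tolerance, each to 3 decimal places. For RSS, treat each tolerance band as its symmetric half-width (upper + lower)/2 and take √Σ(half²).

Stack each dimension's contribution:
  -A: nom -11.540 → Σnom=-11.540; wc +0.493/-0.490 → slack +0.493/-0.490; half-tol=0.491, Σhalf²=0.241572
  -B: nom -32.200 → Σnom=-43.740; wc +0.300/-0.112 → slack +0.793/-0.602; half-tol=0.206, Σhalf²=0.284008
  +C: nom +38.000 → Σnom=-5.740; wc +0.148/-0.148 → slack +0.941/-0.750; half-tol=0.148, Σhalf²=0.305912
  -D: nom -19.500 → Σnom=-25.240; wc +0.248/-0.320 → slack +1.189/-1.070; half-tol=0.284, Σhalf²=0.386568
  -E: nom -20.100 → Σnom=-45.340; wc +0.150/-0.150 → slack +1.339/-1.220; half-tol=0.150, Σhalf²=0.409068
  -F: nom -20.220 → Σnom=-65.560; wc +0.090/-0.090 → slack +1.429/-1.310; half-tol=0.090, Σhalf²=0.417168
  +G: nom +2.100 → Σnom=-63.460; wc +0.040/-0.040 → slack +1.469/-1.350; half-tol=0.040, Σhalf²=0.418768
  +H: nom +30.500 → Σnom=-32.960; wc +0.280/-0.310 → slack +1.749/-1.660; half-tol=0.295, Σhalf²=0.505793
  -I: nom -35.800 → Σnom=-68.760; wc +0.290/-0.290 → slack +2.039/-1.950; half-tol=0.290, Σhalf²=0.589893
  -J: nom -2.800 → Σnom=-71.560; wc +0.352/-0.408 → slack +2.391/-2.358; half-tol=0.380, Σhalf²=0.734293
Nominal = -71.560. Worst-case = [-71.560 - 2.358, -71.560 + 2.391] = [-73.918, -69.169]. RSS = √0.734293 = 0.857.

nominal=-71.560 wc=[-73.918,-69.169] rss=0.857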